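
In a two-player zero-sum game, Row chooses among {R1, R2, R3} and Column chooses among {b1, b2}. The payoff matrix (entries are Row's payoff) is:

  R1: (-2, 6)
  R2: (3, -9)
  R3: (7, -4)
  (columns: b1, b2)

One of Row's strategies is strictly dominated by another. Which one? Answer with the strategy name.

R2

R3 gives a strictly higher payoff than R2 against every column: 7 > 3, -4 > -9.
So R2 is strictly dominated and Row never plays it.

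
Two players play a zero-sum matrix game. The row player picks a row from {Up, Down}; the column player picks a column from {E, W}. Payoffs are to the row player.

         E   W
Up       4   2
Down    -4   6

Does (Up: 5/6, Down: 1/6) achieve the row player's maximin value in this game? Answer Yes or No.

Against E this mix gives (5/6)·4 + (1/6)·(-4) = 8/3.
Against W this mix gives (5/6)·2 + (1/6)·6 = 8/3.
All of the column player's active replies (E, W) yield 8/3, and no column does worse for the row player. The mix makes the column player indifferent and guarantees 8/3, so it is optimal.

Yes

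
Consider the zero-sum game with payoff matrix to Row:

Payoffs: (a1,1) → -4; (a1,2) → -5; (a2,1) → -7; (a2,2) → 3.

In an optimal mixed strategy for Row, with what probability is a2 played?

1/11

Row minima: a1 → -5, a2 → -7; maximin = -5.
Column maxima: 1 → -4, 2 → 3; minimax = -4.
-5 ≠ -4, so there is no saddle point; optimal play is mixed.
Let Row play a1 with probability p. Expected payoff against 1: (-4)p + (-7)(1−p) = 3p − 7; against 2: (-5)p + 3(1−p) = −8p + 3.
Setting these equal: 3p − 7 = −8p + 3 ⇒ 11p = 10 ⇒ p = 10/11, and the value is (3)·(10/11) − 7 = -47/11.
For Column: with q = P(1), equating a1's and a2's payoffs gives q − 5 = −10q + 3 ⇒ q = 8/11.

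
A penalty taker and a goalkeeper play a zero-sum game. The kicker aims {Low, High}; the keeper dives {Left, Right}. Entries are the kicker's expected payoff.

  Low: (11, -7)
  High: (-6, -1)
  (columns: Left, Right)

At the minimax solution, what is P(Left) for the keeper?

Row minima: Low → -7, High → -6; maximin = -6.
Column maxima: Left → 11, Right → -1; minimax = -1.
-6 ≠ -1, so there is no saddle point; optimal play is mixed.
Let the kicker play Low with probability p. Expected payoff against Left: 11p + (-6)(1−p) = 17p − 6; against Right: (-7)p + (-1)(1−p) = −6p − 1.
Setting these equal: 17p − 6 = −6p − 1 ⇒ 23p = 5 ⇒ p = 5/23, and the value is (17)·(5/23) − 6 = -53/23.
For the keeper: with q = P(Left), equating Low's and High's payoffs gives 18q − 7 = −5q − 1 ⇒ q = 6/23.

6/23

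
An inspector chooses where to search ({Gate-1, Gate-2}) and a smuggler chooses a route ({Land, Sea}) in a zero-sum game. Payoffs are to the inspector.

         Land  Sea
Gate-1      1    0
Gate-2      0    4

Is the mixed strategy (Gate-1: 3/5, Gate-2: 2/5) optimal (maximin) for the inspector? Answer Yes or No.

Against Land this mix gives (3/5)·1 + (2/5)·0 = 3/5.
Against Sea this mix gives (3/5)·0 + (2/5)·4 = 8/5.
The smuggler will play Land, holding the inspector to 3/5. Shifting weight toward the row that does better against Land would raise this floor (the equalizing mix achieves 4/5 against both Land and Sea), so the proposed strategy is not optimal.

No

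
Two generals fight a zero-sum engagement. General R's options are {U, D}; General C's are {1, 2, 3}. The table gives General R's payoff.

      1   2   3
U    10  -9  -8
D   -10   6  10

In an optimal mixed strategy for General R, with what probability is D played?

19/35

Row minima: U → -9, D → -10; maximin = -9.
Column maxima: 1 → 10, 2 → 6, 3 → 10; minimax = 6.
-9 ≠ 6, so there is no saddle point; optimal play is mixed.
3 is strictly dominated by 2 (it gives General R strictly more in every row), so General C never plays it.
On the remaining 2×2 (U, D vs 1, 2):
Let General R play U with probability p. Expected payoff against 1: 10p + (-10)(1−p) = 20p − 10; against 2: (-9)p + 6(1−p) = −15p + 6.
Setting these equal: 20p − 10 = −15p + 6 ⇒ 35p = 16 ⇒ p = 16/35, and the value is (20)·(16/35) − 10 = -6/7.
For General C: with q = P(1), equating U's and D's payoffs gives 19q − 9 = −16q + 6 ⇒ q = 3/7.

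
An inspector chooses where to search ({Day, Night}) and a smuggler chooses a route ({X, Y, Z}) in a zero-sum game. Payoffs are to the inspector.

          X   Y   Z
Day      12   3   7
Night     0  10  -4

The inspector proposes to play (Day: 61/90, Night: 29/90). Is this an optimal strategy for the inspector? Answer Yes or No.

No

Against X this mix gives (61/90)·12 + (29/90)·0 = 122/15.
Against Y this mix gives (61/90)·3 + (29/90)·10 = 473/90.
Against Z this mix gives (61/90)·7 + (29/90)·(-4) = 311/90.
The smuggler will play Z, holding the inspector to 311/90. Shifting weight toward the row that does better against Z would raise this floor (the equalizing mix achieves 41/9 against both Z and Y), so the proposed strategy is not optimal.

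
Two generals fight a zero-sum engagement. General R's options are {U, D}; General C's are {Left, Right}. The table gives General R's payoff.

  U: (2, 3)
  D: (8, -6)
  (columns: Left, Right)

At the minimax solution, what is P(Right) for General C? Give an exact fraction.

Row minima: U → 2, D → -6; maximin = 2.
Column maxima: Left → 8, Right → 3; minimax = 3.
2 ≠ 3, so there is no saddle point; optimal play is mixed.
Let General R play U with probability p. Expected payoff against Left: 2p + 8(1−p) = −6p + 8; against Right: 3p + (-6)(1−p) = 9p − 6.
Setting these equal: −6p + 8 = 9p − 6 ⇒ −15p = -14 ⇒ p = 14/15, and the value is (-6)·(14/15) + 8 = 12/5.
For General C: with q = P(Left), equating U's and D's payoffs gives −q + 3 = 14q − 6 ⇒ q = 3/5.

2/5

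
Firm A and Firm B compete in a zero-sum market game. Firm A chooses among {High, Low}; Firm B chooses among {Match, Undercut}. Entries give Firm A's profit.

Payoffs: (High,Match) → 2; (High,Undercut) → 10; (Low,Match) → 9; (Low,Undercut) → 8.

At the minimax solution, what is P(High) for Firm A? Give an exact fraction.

Row minima: High → 2, Low → 8; maximin = 8.
Column maxima: Match → 9, Undercut → 10; minimax = 9.
8 ≠ 9, so there is no saddle point; optimal play is mixed.
Let Firm A play High with probability p. Expected payoff against Match: 2p + 9(1−p) = −7p + 9; against Undercut: 10p + 8(1−p) = 2p + 8.
Setting these equal: −7p + 9 = 2p + 8 ⇒ −9p = -1 ⇒ p = 1/9, and the value is (-7)·(1/9) + 9 = 74/9.
For Firm B: with q = P(Match), equating High's and Low's payoffs gives −8q + 10 = q + 8 ⇒ q = 2/9.

1/9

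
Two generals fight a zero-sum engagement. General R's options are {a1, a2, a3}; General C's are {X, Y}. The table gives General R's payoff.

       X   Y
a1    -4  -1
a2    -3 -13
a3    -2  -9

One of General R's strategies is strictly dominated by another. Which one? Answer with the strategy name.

a3 gives a strictly higher payoff than a2 against every column: -2 > -3, -9 > -13.
So a2 is strictly dominated and General R never plays it.

a2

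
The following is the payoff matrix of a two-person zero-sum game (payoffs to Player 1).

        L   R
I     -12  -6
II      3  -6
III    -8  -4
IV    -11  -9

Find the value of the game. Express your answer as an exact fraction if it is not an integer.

Row minima: I → -12, II → -6, III → -8, IV → -11; maximin = -6.
Column maxima: L → 3, R → -4; minimax = -4.
-6 ≠ -4, so there is no saddle point; optimal play is mixed.
I is strictly dominated by III, so Player 1 never plays it.
IV is strictly dominated by II, so Player 1 never plays it.
On the remaining 2×2 (II, III vs L, R):
Let Player 1 play II with probability p. Expected payoff against L: 3p + (-8)(1−p) = 11p − 8; against R: (-6)p + (-4)(1−p) = −2p − 4.
Setting these equal: 11p − 8 = −2p − 4 ⇒ 13p = 4 ⇒ p = 4/13, and the value is (11)·(4/13) − 8 = -60/13.
For Player 2: with q = P(L), equating II's and III's payoffs gives 9q − 6 = −4q − 4 ⇒ q = 2/13.

-60/13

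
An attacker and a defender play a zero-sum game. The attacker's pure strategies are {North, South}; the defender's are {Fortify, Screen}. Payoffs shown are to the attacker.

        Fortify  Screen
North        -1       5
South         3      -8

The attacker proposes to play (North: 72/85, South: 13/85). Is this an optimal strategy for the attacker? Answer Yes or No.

No

Against Fortify this mix gives (72/85)·(-1) + (13/85)·3 = -33/85.
Against Screen this mix gives (72/85)·5 + (13/85)·(-8) = 256/85.
The defender will play Fortify, holding the attacker to -33/85. Shifting weight toward the row that does better against Fortify would raise this floor (the equalizing mix achieves 7/17 against both Fortify and Screen), so the proposed strategy is not optimal.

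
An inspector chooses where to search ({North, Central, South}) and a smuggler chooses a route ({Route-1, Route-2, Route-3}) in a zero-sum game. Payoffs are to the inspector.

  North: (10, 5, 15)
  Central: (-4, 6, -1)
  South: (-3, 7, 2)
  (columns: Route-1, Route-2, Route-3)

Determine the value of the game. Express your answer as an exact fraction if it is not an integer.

17/3

Row minima: North → 5, Central → -4, South → -3; maximin = 5.
Column maxima: Route-1 → 10, Route-2 → 7, Route-3 → 15; minimax = 7.
5 ≠ 7, so there is no saddle point; optimal play is mixed.
Central is strictly dominated by South, so the inspector never plays it.
Route-3 is strictly dominated by Route-1 (it gives the inspector strictly more in every row), so the smuggler never plays it.
On the remaining 2×2 (North, South vs Route-1, Route-2):
Let the inspector play North with probability p. Expected payoff against Route-1: 10p + (-3)(1−p) = 13p − 3; against Route-2: 5p + 7(1−p) = −2p + 7.
Setting these equal: 13p − 3 = −2p + 7 ⇒ 15p = 10 ⇒ p = 2/3, and the value is (13)·(2/3) − 3 = 17/3.
For the smuggler: with q = P(Route-1), equating North's and South's payoffs gives 5q + 5 = −10q + 7 ⇒ q = 2/15.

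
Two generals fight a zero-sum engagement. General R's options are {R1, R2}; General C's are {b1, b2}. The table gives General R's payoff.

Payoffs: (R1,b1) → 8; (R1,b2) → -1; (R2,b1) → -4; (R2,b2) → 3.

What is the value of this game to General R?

5/4

Row minima: R1 → -1, R2 → -4; maximin = -1.
Column maxima: b1 → 8, b2 → 3; minimax = 3.
-1 ≠ 3, so there is no saddle point; optimal play is mixed.
Let General R play R1 with probability p. Expected payoff against b1: 8p + (-4)(1−p) = 12p − 4; against b2: (-1)p + 3(1−p) = −4p + 3.
Setting these equal: 12p − 4 = −4p + 3 ⇒ 16p = 7 ⇒ p = 7/16, and the value is (12)·(7/16) − 4 = 5/4.
For General C: with q = P(b1), equating R1's and R2's payoffs gives 9q − 1 = −7q + 3 ⇒ q = 1/4.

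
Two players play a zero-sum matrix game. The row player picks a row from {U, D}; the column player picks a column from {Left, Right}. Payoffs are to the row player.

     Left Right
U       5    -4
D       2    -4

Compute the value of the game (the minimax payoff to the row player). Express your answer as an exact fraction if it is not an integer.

-4

Row minima: U → -4, D → -4; maximin = -4.
Column maxima: Left → 5, Right → -4; minimax = -4.
Since maximin = minimax = -4, there is a saddle point and the value is -4.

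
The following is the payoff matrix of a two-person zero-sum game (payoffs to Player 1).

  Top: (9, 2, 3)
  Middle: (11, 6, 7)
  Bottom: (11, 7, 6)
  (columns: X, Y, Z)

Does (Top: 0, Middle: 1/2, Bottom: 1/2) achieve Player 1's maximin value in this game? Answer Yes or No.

Yes

Against X this mix gives (1/2)·11 + (1/2)·11 = 11.
Against Y this mix gives (1/2)·6 + (1/2)·7 = 13/2.
Against Z this mix gives (1/2)·7 + (1/2)·6 = 13/2.
All of Player 2's active replies (Y, Z) yield 13/2, and no column does worse for Player 1. The mix makes Player 2 indifferent and guarantees 13/2, so it is optimal.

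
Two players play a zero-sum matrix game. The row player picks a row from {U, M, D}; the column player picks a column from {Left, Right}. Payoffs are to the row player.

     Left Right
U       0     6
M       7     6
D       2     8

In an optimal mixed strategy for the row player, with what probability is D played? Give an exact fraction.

Row minima: U → 0, M → 6, D → 2; maximin = 6.
Column maxima: Left → 7, Right → 8; minimax = 7.
6 ≠ 7, so there is no saddle point; optimal play is mixed.
U is strictly dominated by D, so the row player never plays it.
On the remaining 2×2 (M, D vs Left, Right):
Let the row player play M with probability p. Expected payoff against Left: 7p + 2(1−p) = 5p + 2; against Right: 6p + 8(1−p) = −2p + 8.
Setting these equal: 5p + 2 = −2p + 8 ⇒ 7p = 6 ⇒ p = 6/7, and the value is (5)·(6/7) + 2 = 44/7.
For the column player: with q = P(Left), equating M's and D's payoffs gives q + 6 = −6q + 8 ⇒ q = 2/7.

1/7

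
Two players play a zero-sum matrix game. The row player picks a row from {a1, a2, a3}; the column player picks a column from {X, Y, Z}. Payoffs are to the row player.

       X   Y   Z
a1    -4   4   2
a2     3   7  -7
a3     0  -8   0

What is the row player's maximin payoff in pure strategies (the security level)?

Row minima: a1 → -4, a2 → -7, a3 → -8.
The best of these is -4.

-4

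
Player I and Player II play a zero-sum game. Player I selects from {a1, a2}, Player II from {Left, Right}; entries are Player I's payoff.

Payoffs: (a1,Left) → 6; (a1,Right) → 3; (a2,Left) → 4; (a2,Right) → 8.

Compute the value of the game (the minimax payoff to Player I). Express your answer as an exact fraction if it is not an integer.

36/7

Row minima: a1 → 3, a2 → 4; maximin = 4.
Column maxima: Left → 6, Right → 8; minimax = 6.
4 ≠ 6, so there is no saddle point; optimal play is mixed.
Let Player I play a1 with probability p. Expected payoff against Left: 6p + 4(1−p) = 2p + 4; against Right: 3p + 8(1−p) = −5p + 8.
Setting these equal: 2p + 4 = −5p + 8 ⇒ 7p = 4 ⇒ p = 4/7, and the value is (2)·(4/7) + 4 = 36/7.
For Player II: with q = P(Left), equating a1's and a2's payoffs gives 3q + 3 = −4q + 8 ⇒ q = 5/7.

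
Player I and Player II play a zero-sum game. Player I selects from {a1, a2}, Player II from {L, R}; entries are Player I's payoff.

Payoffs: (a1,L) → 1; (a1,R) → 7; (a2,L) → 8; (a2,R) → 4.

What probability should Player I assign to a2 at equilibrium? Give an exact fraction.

3/5

Row minima: a1 → 1, a2 → 4; maximin = 4.
Column maxima: L → 8, R → 7; minimax = 7.
4 ≠ 7, so there is no saddle point; optimal play is mixed.
Let Player I play a1 with probability p. Expected payoff against L: 1p + 8(1−p) = −7p + 8; against R: 7p + 4(1−p) = 3p + 4.
Setting these equal: −7p + 8 = 3p + 4 ⇒ −10p = -4 ⇒ p = 2/5, and the value is (-7)·(2/5) + 8 = 26/5.
For Player II: with q = P(L), equating a1's and a2's payoffs gives −6q + 7 = 4q + 4 ⇒ q = 3/10.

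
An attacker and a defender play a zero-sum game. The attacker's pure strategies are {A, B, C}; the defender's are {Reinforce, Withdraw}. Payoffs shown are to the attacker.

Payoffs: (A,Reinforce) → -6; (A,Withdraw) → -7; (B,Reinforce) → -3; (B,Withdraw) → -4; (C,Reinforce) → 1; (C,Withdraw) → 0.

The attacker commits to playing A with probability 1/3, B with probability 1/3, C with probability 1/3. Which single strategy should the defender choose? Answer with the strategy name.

Withdraw

If the defender plays Reinforce, the attacker's expected payoff is (1/3)·(-6) + (1/3)·(-3) + (1/3)·1 = -8/3.
If the defender plays Withdraw, the attacker's expected payoff is (1/3)·(-7) + (1/3)·(-4) + (1/3)·0 = -11/3.
The defender minimizes the attacker's payoff; the smallest is -11/3, so the best response is Withdraw.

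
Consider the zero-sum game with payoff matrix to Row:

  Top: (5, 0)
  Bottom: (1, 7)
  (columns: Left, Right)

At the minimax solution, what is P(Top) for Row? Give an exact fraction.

Row minima: Top → 0, Bottom → 1; maximin = 1.
Column maxima: Left → 5, Right → 7; minimax = 5.
1 ≠ 5, so there is no saddle point; optimal play is mixed.
Let Row play Top with probability p. Expected payoff against Left: 5p + 1(1−p) = 4p + 1; against Right: 0p + 7(1−p) = −7p + 7.
Setting these equal: 4p + 1 = −7p + 7 ⇒ 11p = 6 ⇒ p = 6/11, and the value is (4)·(6/11) + 1 = 35/11.
For Column: with q = P(Left), equating Top's and Bottom's payoffs gives 5q = −6q + 7 ⇒ q = 7/11.

6/11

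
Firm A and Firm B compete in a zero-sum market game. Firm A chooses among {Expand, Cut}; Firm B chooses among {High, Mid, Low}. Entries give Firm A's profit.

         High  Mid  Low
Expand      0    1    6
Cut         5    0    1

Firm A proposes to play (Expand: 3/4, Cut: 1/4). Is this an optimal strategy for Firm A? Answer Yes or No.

Against High this mix gives (3/4)·0 + (1/4)·5 = 5/4.
Against Mid this mix gives (3/4)·1 + (1/4)·0 = 3/4.
Against Low this mix gives (3/4)·6 + (1/4)·1 = 19/4.
Firm B will play Mid, holding Firm A to 3/4. Shifting weight toward the row that does better against Mid would raise this floor (the equalizing mix achieves 5/6 against both Mid and High), so the proposed strategy is not optimal.

No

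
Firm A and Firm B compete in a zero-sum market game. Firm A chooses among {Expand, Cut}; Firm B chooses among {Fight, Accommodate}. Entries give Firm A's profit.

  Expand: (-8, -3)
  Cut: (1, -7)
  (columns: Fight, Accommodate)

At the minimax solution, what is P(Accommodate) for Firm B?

9/13

Row minima: Expand → -8, Cut → -7; maximin = -7.
Column maxima: Fight → 1, Accommodate → -3; minimax = -3.
-7 ≠ -3, so there is no saddle point; optimal play is mixed.
Let Firm A play Expand with probability p. Expected payoff against Fight: (-8)p + 1(1−p) = −9p + 1; against Accommodate: (-3)p + (-7)(1−p) = 4p − 7.
Setting these equal: −9p + 1 = 4p − 7 ⇒ −13p = -8 ⇒ p = 8/13, and the value is (-9)·(8/13) + 1 = -59/13.
For Firm B: with q = P(Fight), equating Expand's and Cut's payoffs gives −5q − 3 = 8q − 7 ⇒ q = 4/13.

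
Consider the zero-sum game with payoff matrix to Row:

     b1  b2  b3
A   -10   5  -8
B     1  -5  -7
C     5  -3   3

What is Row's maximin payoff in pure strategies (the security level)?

-3

Row minima: A → -10, B → -7, C → -3.
The best of these is -3.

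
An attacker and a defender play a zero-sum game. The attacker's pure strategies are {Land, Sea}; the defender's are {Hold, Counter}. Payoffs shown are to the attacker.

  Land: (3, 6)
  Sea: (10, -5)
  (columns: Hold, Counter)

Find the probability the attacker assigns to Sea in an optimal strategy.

1/6

Row minima: Land → 3, Sea → -5; maximin = 3.
Column maxima: Hold → 10, Counter → 6; minimax = 6.
3 ≠ 6, so there is no saddle point; optimal play is mixed.
Let the attacker play Land with probability p. Expected payoff against Hold: 3p + 10(1−p) = −7p + 10; against Counter: 6p + (-5)(1−p) = 11p − 5.
Setting these equal: −7p + 10 = 11p − 5 ⇒ −18p = -15 ⇒ p = 5/6, and the value is (-7)·(5/6) + 10 = 25/6.
For the defender: with q = P(Hold), equating Land's and Sea's payoffs gives −3q + 6 = 15q − 5 ⇒ q = 11/18.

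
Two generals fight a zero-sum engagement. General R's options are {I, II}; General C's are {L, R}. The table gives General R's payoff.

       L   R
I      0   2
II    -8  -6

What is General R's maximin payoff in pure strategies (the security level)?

Row minima: I → 0, II → -8.
The best of these is 0.

0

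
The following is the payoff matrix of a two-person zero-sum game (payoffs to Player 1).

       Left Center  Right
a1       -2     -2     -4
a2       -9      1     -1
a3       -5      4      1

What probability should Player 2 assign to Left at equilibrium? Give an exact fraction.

Row minima: a1 → -4, a2 → -9, a3 → -5; maximin = -4.
Column maxima: Left → -2, Center → 4, Right → 1; minimax = -2.
-4 ≠ -2, so there is no saddle point; optimal play is mixed.
a2 is strictly dominated by a3, so Player 1 never plays it.
Center is strictly dominated by Right (it gives Player 1 strictly more in every row), so Player 2 never plays it.
On the remaining 2×2 (a1, a3 vs Left, Right):
Let Player 1 play a1 with probability p. Expected payoff against Left: (-2)p + (-5)(1−p) = 3p − 5; against Right: (-4)p + 1(1−p) = −5p + 1.
Setting these equal: 3p − 5 = −5p + 1 ⇒ 8p = 6 ⇒ p = 3/4, and the value is (3)·(3/4) − 5 = -11/4.
For Player 2: with q = P(Left), equating a1's and a3's payoffs gives 2q − 4 = −6q + 1 ⇒ q = 5/8.

5/8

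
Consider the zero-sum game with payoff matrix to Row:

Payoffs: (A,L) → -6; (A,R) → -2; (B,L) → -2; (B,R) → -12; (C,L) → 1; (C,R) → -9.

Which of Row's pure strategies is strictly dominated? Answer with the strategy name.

C gives a strictly higher payoff than B against every column: 1 > -2, -9 > -12.
So B is strictly dominated and Row never plays it.

B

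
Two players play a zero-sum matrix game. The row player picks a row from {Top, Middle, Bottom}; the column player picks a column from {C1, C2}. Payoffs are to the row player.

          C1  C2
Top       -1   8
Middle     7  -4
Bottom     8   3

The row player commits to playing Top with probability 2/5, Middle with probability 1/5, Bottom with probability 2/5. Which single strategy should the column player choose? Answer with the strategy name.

C2

If the column player plays C1, the row player's expected payoff is (2/5)·(-1) + (1/5)·7 + (2/5)·8 = 21/5.
If the column player plays C2, the row player's expected payoff is (2/5)·8 + (1/5)·(-4) + (2/5)·3 = 18/5.
The column player minimizes the row player's payoff; the smallest is 18/5, so the best response is C2.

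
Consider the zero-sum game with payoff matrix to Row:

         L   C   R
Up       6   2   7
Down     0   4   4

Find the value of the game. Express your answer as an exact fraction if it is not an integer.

Row minima: Up → 2, Down → 0; maximin = 2.
Column maxima: L → 6, C → 4, R → 7; minimax = 4.
2 ≠ 4, so there is no saddle point; optimal play is mixed.
R is strictly dominated by L (it gives Row strictly more in every row), so Column never plays it.
On the remaining 2×2 (Up, Down vs L, C):
Let Row play Up with probability p. Expected payoff against L: 6p + 0(1−p) = 6p; against C: 2p + 4(1−p) = −2p + 4.
Setting these equal: 6p = −2p + 4 ⇒ 8p = 4 ⇒ p = 1/2, and the value is (6)·(1/2) = 3.
For Column: with q = P(L), equating Up's and Down's payoffs gives 4q + 2 = −4q + 4 ⇒ q = 1/4.

3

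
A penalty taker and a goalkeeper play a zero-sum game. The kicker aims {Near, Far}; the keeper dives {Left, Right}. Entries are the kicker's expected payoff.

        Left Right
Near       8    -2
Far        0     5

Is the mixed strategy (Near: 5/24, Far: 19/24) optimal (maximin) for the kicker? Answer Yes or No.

Against Left this mix gives (5/24)·8 + (19/24)·0 = 5/3.
Against Right this mix gives (5/24)·(-2) + (19/24)·5 = 85/24.
The keeper will play Left, holding the kicker to 5/3. Shifting weight toward the row that does better against Left would raise this floor (the equalizing mix achieves 8/3 against both Left and Right), so the proposed strategy is not optimal.

No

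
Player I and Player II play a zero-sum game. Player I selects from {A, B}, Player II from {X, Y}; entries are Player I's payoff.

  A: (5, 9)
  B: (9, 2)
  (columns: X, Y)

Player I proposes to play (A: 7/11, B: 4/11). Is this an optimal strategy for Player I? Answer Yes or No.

Yes

Against X this mix gives (7/11)·5 + (4/11)·9 = 71/11.
Against Y this mix gives (7/11)·9 + (4/11)·2 = 71/11.
All of Player II's active replies (X, Y) yield 71/11, and no column does worse for Player I. The mix makes Player II indifferent and guarantees 71/11, so it is optimal.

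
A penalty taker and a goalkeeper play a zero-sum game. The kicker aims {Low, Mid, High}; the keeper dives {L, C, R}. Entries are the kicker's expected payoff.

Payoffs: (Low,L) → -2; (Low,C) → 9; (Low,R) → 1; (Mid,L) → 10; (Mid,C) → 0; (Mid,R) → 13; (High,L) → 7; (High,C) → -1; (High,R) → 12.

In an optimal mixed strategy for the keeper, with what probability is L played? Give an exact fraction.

3/7

Row minima: Low → -2, Mid → 0, High → -1; maximin = 0.
Column maxima: L → 10, C → 9, R → 13; minimax = 9.
0 ≠ 9, so there is no saddle point; optimal play is mixed.
High is strictly dominated by Mid, so the kicker never plays it.
R is strictly dominated by L (it gives the kicker strictly more in every row), so the keeper never plays it.
On the remaining 2×2 (Low, Mid vs L, C):
Let the kicker play Low with probability p. Expected payoff against L: (-2)p + 10(1−p) = −12p + 10; against C: 9p + 0(1−p) = 9p.
Setting these equal: −12p + 10 = 9p ⇒ −21p = -10 ⇒ p = 10/21, and the value is (-12)·(10/21) + 10 = 30/7.
For the keeper: with q = P(L), equating Low's and Mid's payoffs gives −11q + 9 = 10q ⇒ q = 3/7.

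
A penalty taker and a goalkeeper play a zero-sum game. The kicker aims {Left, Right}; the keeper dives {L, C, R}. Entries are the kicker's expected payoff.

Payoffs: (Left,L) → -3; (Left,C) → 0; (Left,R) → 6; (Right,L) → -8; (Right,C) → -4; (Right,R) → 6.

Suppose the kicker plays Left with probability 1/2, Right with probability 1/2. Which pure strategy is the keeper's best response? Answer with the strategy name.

If the keeper plays L, the kicker's expected payoff is (1/2)·(-3) + (1/2)·(-8) = -11/2.
If the keeper plays C, the kicker's expected payoff is (1/2)·0 + (1/2)·(-4) = -2.
If the keeper plays R, the kicker's expected payoff is (1/2)·6 + (1/2)·6 = 6.
The keeper minimizes the kicker's payoff; the smallest is -11/2, so the best response is L.

L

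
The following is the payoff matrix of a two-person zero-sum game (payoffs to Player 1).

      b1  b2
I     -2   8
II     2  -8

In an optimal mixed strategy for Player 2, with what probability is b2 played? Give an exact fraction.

Row minima: I → -2, II → -8; maximin = -2.
Column maxima: b1 → 2, b2 → 8; minimax = 2.
-2 ≠ 2, so there is no saddle point; optimal play is mixed.
Let Player 1 play I with probability p. Expected payoff against b1: (-2)p + 2(1−p) = −4p + 2; against b2: 8p + (-8)(1−p) = 16p − 8.
Setting these equal: −4p + 2 = 16p − 8 ⇒ −20p = -10 ⇒ p = 1/2, and the value is (-4)·(1/2) + 2 = 0.
For Player 2: with q = P(b1), equating I's and II's payoffs gives −10q + 8 = 10q − 8 ⇒ q = 4/5.

1/5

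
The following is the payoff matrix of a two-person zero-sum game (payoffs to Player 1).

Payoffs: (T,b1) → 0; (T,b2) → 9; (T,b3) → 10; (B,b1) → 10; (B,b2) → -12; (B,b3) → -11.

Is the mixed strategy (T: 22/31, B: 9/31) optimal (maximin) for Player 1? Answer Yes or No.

Yes

Against b1 this mix gives (22/31)·0 + (9/31)·10 = 90/31.
Against b2 this mix gives (22/31)·9 + (9/31)·(-12) = 90/31.
Against b3 this mix gives (22/31)·10 + (9/31)·(-11) = 121/31.
All of Player 2's active replies (b1, b2) yield 90/31, and no column does worse for Player 1. The mix makes Player 2 indifferent and guarantees 90/31, so it is optimal.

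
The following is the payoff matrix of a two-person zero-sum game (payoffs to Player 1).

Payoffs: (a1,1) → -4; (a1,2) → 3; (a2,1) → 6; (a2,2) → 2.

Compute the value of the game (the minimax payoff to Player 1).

Row minima: a1 → -4, a2 → 2; maximin = 2.
Column maxima: 1 → 6, 2 → 3; minimax = 3.
2 ≠ 3, so there is no saddle point; optimal play is mixed.
Let Player 1 play a1 with probability p. Expected payoff against 1: (-4)p + 6(1−p) = −10p + 6; against 2: 3p + 2(1−p) = p + 2.
Setting these equal: −10p + 6 = p + 2 ⇒ −11p = -4 ⇒ p = 4/11, and the value is (-10)·(4/11) + 6 = 26/11.
For Player 2: with q = P(1), equating a1's and a2's payoffs gives −7q + 3 = 4q + 2 ⇒ q = 1/11.

26/11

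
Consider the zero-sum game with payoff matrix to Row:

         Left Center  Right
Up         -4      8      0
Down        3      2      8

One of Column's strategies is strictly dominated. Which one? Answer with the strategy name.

Left holds Row's payoff strictly below Right in every row: -4 < 0, 3 < 8.
So Right is strictly dominated for Column.

Right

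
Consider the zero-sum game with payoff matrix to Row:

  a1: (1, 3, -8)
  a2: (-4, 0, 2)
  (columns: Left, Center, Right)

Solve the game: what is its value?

Row minima: a1 → -8, a2 → -4; maximin = -4.
Column maxima: Left → 1, Center → 3, Right → 2; minimax = 1.
-4 ≠ 1, so there is no saddle point; optimal play is mixed.
Center is strictly dominated by Left (it gives Row strictly more in every row), so Column never plays it.
On the remaining 2×2 (a1, a2 vs Left, Right):
Let Row play a1 with probability p. Expected payoff against Left: 1p + (-4)(1−p) = 5p − 4; against Right: (-8)p + 2(1−p) = −10p + 2.
Setting these equal: 5p − 4 = −10p + 2 ⇒ 15p = 6 ⇒ p = 2/5, and the value is (5)·(2/5) − 4 = -2.
For Column: with q = P(Left), equating a1's and a2's payoffs gives 9q − 8 = −6q + 2 ⇒ q = 2/3.

-2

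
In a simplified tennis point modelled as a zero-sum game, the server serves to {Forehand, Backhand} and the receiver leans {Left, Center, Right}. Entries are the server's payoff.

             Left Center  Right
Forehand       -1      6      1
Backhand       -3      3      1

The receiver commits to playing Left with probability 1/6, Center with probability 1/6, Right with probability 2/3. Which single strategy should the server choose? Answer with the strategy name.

Expected payoff of Forehand: (1/6)·(-1) + (1/6)·6 + (2/3)·1 = 3/2.
Expected payoff of Backhand: (1/6)·(-3) + (1/6)·3 + (2/3)·1 = 2/3.
The largest is 3/2, so the server's best response is Forehand.

Forehand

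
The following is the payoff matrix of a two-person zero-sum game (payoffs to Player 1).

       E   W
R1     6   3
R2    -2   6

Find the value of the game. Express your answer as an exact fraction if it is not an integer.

42/11

Row minima: R1 → 3, R2 → -2; maximin = 3.
Column maxima: E → 6, W → 6; minimax = 6.
3 ≠ 6, so there is no saddle point; optimal play is mixed.
Let Player 1 play R1 with probability p. Expected payoff against E: 6p + (-2)(1−p) = 8p − 2; against W: 3p + 6(1−p) = −3p + 6.
Setting these equal: 8p − 2 = −3p + 6 ⇒ 11p = 8 ⇒ p = 8/11, and the value is (8)·(8/11) − 2 = 42/11.
For Player 2: with q = P(E), equating R1's and R2's payoffs gives 3q + 3 = −8q + 6 ⇒ q = 3/11.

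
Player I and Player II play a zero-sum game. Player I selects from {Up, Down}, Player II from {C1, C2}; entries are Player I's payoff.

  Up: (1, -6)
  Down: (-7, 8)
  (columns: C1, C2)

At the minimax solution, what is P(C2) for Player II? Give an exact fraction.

4/11

Row minima: Up → -6, Down → -7; maximin = -6.
Column maxima: C1 → 1, C2 → 8; minimax = 1.
-6 ≠ 1, so there is no saddle point; optimal play is mixed.
Let Player I play Up with probability p. Expected payoff against C1: 1p + (-7)(1−p) = 8p − 7; against C2: (-6)p + 8(1−p) = −14p + 8.
Setting these equal: 8p − 7 = −14p + 8 ⇒ 22p = 15 ⇒ p = 15/22, and the value is (8)·(15/22) − 7 = -17/11.
For Player II: with q = P(C1), equating Up's and Down's payoffs gives 7q − 6 = −15q + 8 ⇒ q = 7/11.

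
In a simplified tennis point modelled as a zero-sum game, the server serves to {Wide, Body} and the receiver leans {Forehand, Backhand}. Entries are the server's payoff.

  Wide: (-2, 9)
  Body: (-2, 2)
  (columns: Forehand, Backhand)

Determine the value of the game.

Row minima: Wide → -2, Body → -2; maximin = -2.
Column maxima: Forehand → -2, Backhand → 9; minimax = -2.
Since maximin = minimax = -2, there is a saddle point and the value is -2.

-2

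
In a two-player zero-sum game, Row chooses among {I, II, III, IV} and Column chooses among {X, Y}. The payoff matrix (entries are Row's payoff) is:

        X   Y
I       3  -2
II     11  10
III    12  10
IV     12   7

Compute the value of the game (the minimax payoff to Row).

10

Row minima: I → -2, II → 10, III → 10, IV → 7; maximin = 10.
Column maxima: X → 12, Y → 10; minimax = 10.
Since maximin = minimax = 10, there is a saddle point and the value is 10.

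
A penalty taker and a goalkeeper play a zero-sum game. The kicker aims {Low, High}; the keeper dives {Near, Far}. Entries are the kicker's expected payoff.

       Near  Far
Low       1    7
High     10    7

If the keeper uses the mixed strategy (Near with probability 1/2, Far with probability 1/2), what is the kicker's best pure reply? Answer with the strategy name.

High

Expected payoff of Low: (1/2)·1 + (1/2)·7 = 4.
Expected payoff of High: (1/2)·10 + (1/2)·7 = 17/2.
The largest is 17/2, so the kicker's best response is High.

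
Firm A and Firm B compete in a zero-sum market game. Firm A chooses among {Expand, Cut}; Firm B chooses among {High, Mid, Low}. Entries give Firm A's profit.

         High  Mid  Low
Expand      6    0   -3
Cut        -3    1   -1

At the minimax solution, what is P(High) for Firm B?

2/11

Row minima: Expand → -3, Cut → -3; maximin = -3.
Column maxima: High → 6, Mid → 1, Low → -1; minimax = -1.
-3 ≠ -1, so there is no saddle point; optimal play is mixed.
Mid is strictly dominated by Low (it gives Firm A strictly more in every row), so Firm B never plays it.
On the remaining 2×2 (Expand, Cut vs High, Low):
Let Firm A play Expand with probability p. Expected payoff against High: 6p + (-3)(1−p) = 9p − 3; against Low: (-3)p + (-1)(1−p) = −2p − 1.
Setting these equal: 9p − 3 = −2p − 1 ⇒ 11p = 2 ⇒ p = 2/11, and the value is (9)·(2/11) − 3 = -15/11.
For Firm B: with q = P(High), equating Expand's and Cut's payoffs gives 9q − 3 = −2q − 1 ⇒ q = 2/11.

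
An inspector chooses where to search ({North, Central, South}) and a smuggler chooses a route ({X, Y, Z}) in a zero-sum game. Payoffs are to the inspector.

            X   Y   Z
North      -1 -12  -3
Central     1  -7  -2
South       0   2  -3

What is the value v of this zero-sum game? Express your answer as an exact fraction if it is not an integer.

-5/2

Row minima: North → -12, Central → -7, South → -3; maximin = -3.
Column maxima: X → 1, Y → 2, Z → -2; minimax = -2.
-3 ≠ -2, so there is no saddle point; optimal play is mixed.
North is strictly dominated by Central, so the inspector never plays it.
X is strictly dominated by Z (it gives the inspector strictly more in every row), so the smuggler never plays it.
On the remaining 2×2 (Central, South vs Y, Z):
Let the inspector play Central with probability p. Expected payoff against Y: (-7)p + 2(1−p) = −9p + 2; against Z: (-2)p + (-3)(1−p) = p − 3.
Setting these equal: −9p + 2 = p − 3 ⇒ −10p = -5 ⇒ p = 1/2, and the value is (-9)·(1/2) + 2 = -5/2.
For the smuggler: with q = P(Y), equating Central's and South's payoffs gives −5q − 2 = 5q − 3 ⇒ q = 1/10.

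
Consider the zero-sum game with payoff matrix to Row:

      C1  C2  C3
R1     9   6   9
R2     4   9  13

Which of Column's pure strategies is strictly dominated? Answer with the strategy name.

C2 holds Row's payoff strictly below C3 in every row: 6 < 9, 9 < 13.
So C3 is strictly dominated for Column.

C3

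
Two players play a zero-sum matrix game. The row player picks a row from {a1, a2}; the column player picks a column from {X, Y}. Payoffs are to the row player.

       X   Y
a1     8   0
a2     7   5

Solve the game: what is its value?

5

Row minima: a1 → 0, a2 → 5; maximin = 5.
Column maxima: X → 8, Y → 5; minimax = 5.
Since maximin = minimax = 5, there is a saddle point and the value is 5.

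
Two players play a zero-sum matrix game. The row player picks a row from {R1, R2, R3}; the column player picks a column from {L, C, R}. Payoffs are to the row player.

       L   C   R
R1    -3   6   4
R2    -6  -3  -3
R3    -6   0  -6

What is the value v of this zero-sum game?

Row minima: R1 → -3, R2 → -6, R3 → -6; maximin = -3.
Column maxima: L → -3, C → 6, R → 4; minimax = -3.
Since maximin = minimax = -3, there is a saddle point and the value is -3.

-3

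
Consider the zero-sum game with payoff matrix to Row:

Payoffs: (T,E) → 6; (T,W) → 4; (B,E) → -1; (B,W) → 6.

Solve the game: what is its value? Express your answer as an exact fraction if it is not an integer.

40/9

Row minima: T → 4, B → -1; maximin = 4.
Column maxima: E → 6, W → 6; minimax = 6.
4 ≠ 6, so there is no saddle point; optimal play is mixed.
Let Row play T with probability p. Expected payoff against E: 6p + (-1)(1−p) = 7p − 1; against W: 4p + 6(1−p) = −2p + 6.
Setting these equal: 7p − 1 = −2p + 6 ⇒ 9p = 7 ⇒ p = 7/9, and the value is (7)·(7/9) − 1 = 40/9.
For Column: with q = P(E), equating T's and B's payoffs gives 2q + 4 = −7q + 6 ⇒ q = 2/9.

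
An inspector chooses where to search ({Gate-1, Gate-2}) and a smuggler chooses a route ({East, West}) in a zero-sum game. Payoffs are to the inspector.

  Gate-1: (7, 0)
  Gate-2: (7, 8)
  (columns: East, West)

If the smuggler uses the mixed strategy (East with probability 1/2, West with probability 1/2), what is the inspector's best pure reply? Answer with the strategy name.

Expected payoff of Gate-1: (1/2)·7 + (1/2)·0 = 7/2.
Expected payoff of Gate-2: (1/2)·7 + (1/2)·8 = 15/2.
The largest is 15/2, so the inspector's best response is Gate-2.

Gate-2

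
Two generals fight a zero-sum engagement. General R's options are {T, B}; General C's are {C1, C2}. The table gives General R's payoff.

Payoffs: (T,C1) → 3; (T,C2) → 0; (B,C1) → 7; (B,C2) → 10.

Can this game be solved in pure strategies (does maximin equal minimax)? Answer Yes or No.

Row minima: T → 0, B → 7; maximin = 7.
Column maxima: C1 → 7, C2 → 10; minimax = 7.
maximin = minimax = 7, so a saddle point exists.

Yes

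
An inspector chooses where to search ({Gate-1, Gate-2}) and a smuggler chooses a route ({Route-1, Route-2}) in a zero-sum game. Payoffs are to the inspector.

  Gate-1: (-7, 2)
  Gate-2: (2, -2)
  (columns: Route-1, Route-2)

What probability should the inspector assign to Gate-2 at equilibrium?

9/13

Row minima: Gate-1 → -7, Gate-2 → -2; maximin = -2.
Column maxima: Route-1 → 2, Route-2 → 2; minimax = 2.
-2 ≠ 2, so there is no saddle point; optimal play is mixed.
Let the inspector play Gate-1 with probability p. Expected payoff against Route-1: (-7)p + 2(1−p) = −9p + 2; against Route-2: 2p + (-2)(1−p) = 4p − 2.
Setting these equal: −9p + 2 = 4p − 2 ⇒ −13p = -4 ⇒ p = 4/13, and the value is (-9)·(4/13) + 2 = -10/13.
For the smuggler: with q = P(Route-1), equating Gate-1's and Gate-2's payoffs gives −9q + 2 = 4q − 2 ⇒ q = 4/13.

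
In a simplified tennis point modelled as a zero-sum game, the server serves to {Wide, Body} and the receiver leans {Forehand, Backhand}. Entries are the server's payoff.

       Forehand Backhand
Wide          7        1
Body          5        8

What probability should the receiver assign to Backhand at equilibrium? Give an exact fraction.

Row minima: Wide → 1, Body → 5; maximin = 5.
Column maxima: Forehand → 7, Backhand → 8; minimax = 7.
5 ≠ 7, so there is no saddle point; optimal play is mixed.
Let the server play Wide with probability p. Expected payoff against Forehand: 7p + 5(1−p) = 2p + 5; against Backhand: 1p + 8(1−p) = −7p + 8.
Setting these equal: 2p + 5 = −7p + 8 ⇒ 9p = 3 ⇒ p = 1/3, and the value is (2)·(1/3) + 5 = 17/3.
For the receiver: with q = P(Forehand), equating Wide's and Body's payoffs gives 6q + 1 = −3q + 8 ⇒ q = 7/9.

2/9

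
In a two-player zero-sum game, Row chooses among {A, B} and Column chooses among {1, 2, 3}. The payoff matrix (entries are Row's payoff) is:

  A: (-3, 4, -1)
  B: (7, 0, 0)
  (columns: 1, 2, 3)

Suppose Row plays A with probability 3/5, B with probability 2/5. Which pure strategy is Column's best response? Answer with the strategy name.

If Column plays 1, Row's expected payoff is (3/5)·(-3) + (2/5)·7 = 1.
If Column plays 2, Row's expected payoff is (3/5)·4 + (2/5)·0 = 12/5.
If Column plays 3, Row's expected payoff is (3/5)·(-1) + (2/5)·0 = -3/5.
Column minimizes Row's payoff; the smallest is -3/5, so the best response is 3.

3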